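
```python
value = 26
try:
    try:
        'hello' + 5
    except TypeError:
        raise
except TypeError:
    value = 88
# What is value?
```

Step-by-step execution trace:
1. Inner try: `'hello' + 5` raises TypeError.
2. Inner `except TypeError` matches; bare `raise` re-raises the same TypeError.
3. Outer `except TypeError` matches → value = 88.
Result: 88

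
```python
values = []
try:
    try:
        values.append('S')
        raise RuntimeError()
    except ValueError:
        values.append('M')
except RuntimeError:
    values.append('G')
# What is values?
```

Step-by-step execution trace:
1. Inner try: `values.append('S')` → values = ['S'].
2. `raise RuntimeError()` raises RuntimeError.
3. Inner `except ValueError` does not match RuntimeError; exception propagates to outer try.
4. Outer `except RuntimeError` matches → `values.append('G')` → values = ['S', 'G'].
Result: ['S', 'G']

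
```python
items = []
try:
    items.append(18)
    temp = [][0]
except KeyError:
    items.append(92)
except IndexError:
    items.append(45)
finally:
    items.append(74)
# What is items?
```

Step-by-step execution trace:
1. try: `items.append(18)` → items = [18].
2. `temp = [][0]` raises IndexError.
3. `except KeyError` does not match IndexError; skipped.
4. `except IndexError` matches → `items.append(45)` → items = [18, 45].
5. finally always runs: `items.append(74)` → items = [18, 45, 74].
Result: [18, 45, 74]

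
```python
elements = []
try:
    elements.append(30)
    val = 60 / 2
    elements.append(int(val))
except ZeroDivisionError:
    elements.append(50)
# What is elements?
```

Step-by-step execution trace:
1. try: `elements.append(30)` → elements = [30].
2. `val = 60 / 2` → val = 30.0. No exception raised.
3. `elements.append(int(val))` → elements = [30, 30].
4. `except ZeroDivisionError` is skipped (no exception was raised).
Result: [30, 30]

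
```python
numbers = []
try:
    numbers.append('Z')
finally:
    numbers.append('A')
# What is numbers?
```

Step-by-step execution trace:
1. try: `numbers.append('Z')` → numbers = ['Z'].
2. The try body completes without raising.
3. finally always runs: `numbers.append('A')` → numbers = ['Z', 'A'].
Result: ['Z', 'A']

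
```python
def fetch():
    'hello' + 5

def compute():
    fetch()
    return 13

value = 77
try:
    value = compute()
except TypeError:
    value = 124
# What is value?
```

Step-by-step execution trace:
1. value starts at 77.
2. try: `compute()` calls `fetch()`.
3. `fetch()` evaluates `'hello' + 5`, which raises TypeError; it propagates through compute (uncaught).
4. `return 13` in compute is not reached; the assignment to value does not complete.
5. `except TypeError` matches → value = 124.
Result: 124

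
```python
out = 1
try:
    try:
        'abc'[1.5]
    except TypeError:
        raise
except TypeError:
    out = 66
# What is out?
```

Step-by-step execution trace:
1. Inner try: `'abc'[1.5]` raises TypeError.
2. Inner `except TypeError` matches; bare `raise` re-raises the same TypeError.
3. Outer `except TypeError` matches → out = 66.
Result: 66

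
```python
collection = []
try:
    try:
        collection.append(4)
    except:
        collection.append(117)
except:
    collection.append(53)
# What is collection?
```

Step-by-step execution trace:
1. Inner try: `collection.append(4)` → collection = [4]. No exception raised.
2. Inner `except` is skipped.
3. Inner try completes normally; outer `except` is skipped.
Result: [4]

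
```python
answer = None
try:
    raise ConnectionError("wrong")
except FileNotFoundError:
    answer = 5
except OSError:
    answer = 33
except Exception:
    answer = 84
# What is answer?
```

Step-by-step execution trace:
1. `raise ConnectionError(...)` raises ConnectionError.
2. `except FileNotFoundError` does not match (ConnectionError is not a subclass of FileNotFoundError); skipped.
3. `except OSError` matches (ConnectionError is a subclass of OSError) → answer = 33.
4. `except Exception` is not reached.
Result: 33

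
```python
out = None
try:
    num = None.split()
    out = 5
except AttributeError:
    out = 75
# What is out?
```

Step-by-step execution trace:
1. `num = None.split()` raises AttributeError.
2. `out = 5` is not reached.
3. `except AttributeError` matches → out = 75.
Result: 75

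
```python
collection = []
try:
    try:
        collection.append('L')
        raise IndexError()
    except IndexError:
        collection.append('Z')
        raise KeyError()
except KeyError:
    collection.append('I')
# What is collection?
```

Step-by-step execution trace:
1. Inner try: `collection.append('L')` → collection = ['L'].
2. `raise IndexError()` raises IndexError.
3. Inner `except IndexError` matches → `collection.append('Z')` → collection = ['L', 'Z'].
4. `raise KeyError()` raises KeyError; propagates to outer try.
5. Outer `except KeyError` matches → `collection.append('I')` → collection = ['L', 'Z', 'I'].
Result: ['L', 'Z', 'I']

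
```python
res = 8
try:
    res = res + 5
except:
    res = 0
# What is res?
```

Step-by-step execution trace:
1. res starts at 8.
2. try: `res = res + 5` → res = 13. No exception raised.
3. `except` is skipped.
Result: 13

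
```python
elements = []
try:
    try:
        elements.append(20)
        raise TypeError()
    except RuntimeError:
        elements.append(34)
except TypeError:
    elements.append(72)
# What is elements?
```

Step-by-step execution trace:
1. Inner try: `elements.append(20)` → elements = [20].
2. `raise TypeError()` raises TypeError.
3. Inner `except RuntimeError` does not match TypeError; exception propagates to outer try.
4. Outer `except TypeError` matches → `elements.append(72)` → elements = [20, 72].
Result: [20, 72]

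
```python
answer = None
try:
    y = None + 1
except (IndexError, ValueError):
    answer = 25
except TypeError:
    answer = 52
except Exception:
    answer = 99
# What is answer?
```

Step-by-step execution trace:
1. `y = None + 1` raises TypeError.
2. `except (IndexError, ValueError)` does not match TypeError; skipped.
3. `except TypeError` matches (exact type match) → answer = 52.
4. `except Exception` is not reached.
Result: 52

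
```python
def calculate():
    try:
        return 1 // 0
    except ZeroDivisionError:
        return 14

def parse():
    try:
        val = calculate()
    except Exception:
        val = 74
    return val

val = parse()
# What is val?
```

Step-by-step execution trace:
1. `parse()` calls `calculate()`.
2. In calculate: `1 // 0` raises ZeroDivisionError; `except ZeroDivisionError` catches it → returns 14.
3. In parse: `val = calculate()` → val = 14. No exception reaches parse.
4. `except Exception` is skipped; parse returns 14.
5. val = 14.
Result: 14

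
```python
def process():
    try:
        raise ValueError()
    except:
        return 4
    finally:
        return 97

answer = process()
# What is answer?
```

Step-by-step execution trace:
1. `process()` enters try: `raise ValueError()` raises ValueError.
2. bare `except` matches → `return 4` sets pending return value 4.
3. Before returning, `finally: return 97` runs and overrides the pending return.
4. process() returns 97 → answer = 97.
Result: 97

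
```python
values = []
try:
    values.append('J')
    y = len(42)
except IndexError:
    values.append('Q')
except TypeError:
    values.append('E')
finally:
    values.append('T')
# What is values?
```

Step-by-step execution trace:
1. try: `values.append('J')` → values = ['J'].
2. `y = len(42)` raises TypeError.
3. `except IndexError` does not match TypeError; skipped.
4. `except TypeError` matches → `values.append('E')` → values = ['J', 'E'].
5. finally always runs: `values.append('T')` → values = ['J', 'E', 'T'].
Result: ['J', 'E', 'T']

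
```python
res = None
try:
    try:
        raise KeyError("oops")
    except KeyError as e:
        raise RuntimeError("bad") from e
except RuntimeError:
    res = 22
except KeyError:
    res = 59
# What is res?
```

Step-by-step execution trace:
1. Inner try raises KeyError; inner `except KeyError as e` catches it.
2. `raise RuntimeError(...) from e` raises RuntimeError (KeyError is attached as __cause__, but only RuntimeError is active).
3. Outer `except RuntimeError` matches → res = 22.
4. `except KeyError` is not reached.
Result: 22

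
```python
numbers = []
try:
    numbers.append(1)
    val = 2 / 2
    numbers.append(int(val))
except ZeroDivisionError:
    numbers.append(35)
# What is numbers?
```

Step-by-step execution trace:
1. try: `numbers.append(1)` → numbers = [1].
2. `val = 2 / 2` → val = 1.0. No exception raised.
3. `numbers.append(int(val))` → numbers = [1, 1].
4. `except ZeroDivisionError` is skipped (no exception was raised).
Result: [1, 1]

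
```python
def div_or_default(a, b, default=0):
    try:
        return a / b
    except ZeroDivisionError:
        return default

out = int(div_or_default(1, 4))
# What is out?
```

Step-by-step execution trace:
1. `div_or_default(1, 4)` enters try: `return 1 / 4` → returns 0.25. No exception raised.
2. `except ZeroDivisionError` is skipped.
3. `int(0.25)` → 0 → out = 0.
Result: 0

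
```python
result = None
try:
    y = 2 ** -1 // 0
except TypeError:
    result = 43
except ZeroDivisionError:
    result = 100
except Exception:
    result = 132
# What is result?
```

Step-by-step execution trace:
1. `y = 2 ** -1 // 0` raises ZeroDivisionError.
2. `except TypeError` does not match ZeroDivisionError; skipped.
3. `except ZeroDivisionError` matches → result = 100.
4. Remaining except clauses are skipped.
Result: 100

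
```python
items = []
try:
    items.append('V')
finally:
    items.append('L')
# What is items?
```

Step-by-step execution trace:
1. try: `items.append('V')` → items = ['V'].
2. The try body completes without raising.
3. finally always runs: `items.append('L')` → items = ['V', 'L'].
Result: ['V', 'L']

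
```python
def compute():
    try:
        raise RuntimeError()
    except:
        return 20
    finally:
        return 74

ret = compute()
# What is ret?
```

Step-by-step execution trace:
1. `compute()` enters try: `raise RuntimeError()` raises RuntimeError.
2. bare `except` matches → `return 20` sets pending return value 20.
3. Before returning, `finally: return 74` runs and overrides the pending return.
4. compute() returns 74 → ret = 74.
Result: 74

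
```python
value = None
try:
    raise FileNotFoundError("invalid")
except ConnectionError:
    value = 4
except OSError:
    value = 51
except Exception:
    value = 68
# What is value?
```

Step-by-step execution trace:
1. `raise FileNotFoundError(...)` raises FileNotFoundError.
2. `except ConnectionError` does not match (FileNotFoundError is not a subclass of ConnectionError); skipped.
3. `except OSError` matches (FileNotFoundError is a subclass of OSError) → value = 51.
4. `except Exception` is not reached.
Result: 51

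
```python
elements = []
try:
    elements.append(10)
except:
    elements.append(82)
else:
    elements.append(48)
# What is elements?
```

Step-by-step execution trace:
1. try: `elements.append(10)` → elements = [10]. No exception raised.
2. `except` is skipped.
3. `else` runs (try completed without exception): `elements.append(48)` → elements = [10, 48].
Result: [10, 48]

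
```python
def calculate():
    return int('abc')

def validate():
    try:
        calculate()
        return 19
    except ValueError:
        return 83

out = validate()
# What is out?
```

Step-by-step execution trace:
1. `validate()` calls `calculate()`.
2. `calculate()` evaluates `int('abc')`, which raises ValueError; it propagates to the caller.
3. `return 19` is not reached.
4. `except ValueError` in validate matches → returns 83.
5. out = 83.
Result: 83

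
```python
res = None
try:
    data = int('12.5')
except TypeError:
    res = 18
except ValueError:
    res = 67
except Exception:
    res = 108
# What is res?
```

Step-by-step execution trace:
1. `data = int('12.5')` raises ValueError.
2. `except TypeError` does not match ValueError; skipped.
3. `except ValueError` matches → res = 67.
4. Remaining except clauses are skipped.
Result: 67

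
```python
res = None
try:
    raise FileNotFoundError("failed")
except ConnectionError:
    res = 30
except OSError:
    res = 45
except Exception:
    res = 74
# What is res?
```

Step-by-step execution trace:
1. `raise FileNotFoundError(...)` raises FileNotFoundError.
2. `except ConnectionError` does not match (FileNotFoundError is not a subclass of ConnectionError); skipped.
3. `except OSError` matches (FileNotFoundError is a subclass of OSError) → res = 45.
4. `except Exception` is not reached.
Result: 45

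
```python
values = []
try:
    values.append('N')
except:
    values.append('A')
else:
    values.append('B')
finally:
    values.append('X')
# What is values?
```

Step-by-step execution trace:
1. try: `values.append('N')` → values = ['N']. No exception raised.
2. `except` is skipped.
3. `else` runs: `values.append('B')` → values = ['N', 'B'].
4. `finally` always runs: `values.append('X')` → values = ['N', 'B', 'X'].
Result: ['N', 'B', 'X']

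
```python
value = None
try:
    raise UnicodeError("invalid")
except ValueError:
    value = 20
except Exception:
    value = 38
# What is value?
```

Step-by-step execution trace:
1. `raise UnicodeError(...)` raises UnicodeError.
2. `except ValueError` matches (UnicodeError is a subclass of ValueError) → value = 20.
3. `except Exception` is not reached.
Result: 20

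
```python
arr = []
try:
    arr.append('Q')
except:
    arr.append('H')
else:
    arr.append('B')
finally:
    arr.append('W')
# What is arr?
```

Step-by-step execution trace:
1. try: `arr.append('Q')` → arr = ['Q']. No exception raised.
2. `except` is skipped.
3. `else` runs: `arr.append('B')` → arr = ['Q', 'B'].
4. `finally` always runs: `arr.append('W')` → arr = ['Q', 'B', 'W'].
Result: ['Q', 'B', 'W']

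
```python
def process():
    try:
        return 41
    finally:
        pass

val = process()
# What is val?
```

Step-by-step execution trace:
1. `process()` enters try: `return 41` sets pending return value 41.
2. Before returning, `finally: pass` runs (no effect).
3. process() returns 41 → val = 41.
Result: 41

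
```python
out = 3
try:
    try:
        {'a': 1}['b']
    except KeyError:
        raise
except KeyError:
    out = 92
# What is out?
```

Step-by-step execution trace:
1. Inner try: `{'a': 1}['b']` raises KeyError.
2. Inner `except KeyError` matches; bare `raise` re-raises the same KeyError.
3. Outer `except KeyError` matches → out = 92.
Result: 92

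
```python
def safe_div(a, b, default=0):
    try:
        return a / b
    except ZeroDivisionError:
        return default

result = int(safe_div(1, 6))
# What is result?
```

Step-by-step execution trace:
1. `safe_div(1, 6)` enters try: `return 1 / 6` → returns 0.16666666666666666. No exception raised.
2. `except ZeroDivisionError` is skipped.
3. `int(0.16666666666666666)` → 0 → result = 0.
Result: 0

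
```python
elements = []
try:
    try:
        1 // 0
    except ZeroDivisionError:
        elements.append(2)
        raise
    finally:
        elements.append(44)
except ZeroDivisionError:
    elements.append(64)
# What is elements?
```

Step-by-step execution trace:
1. Inner try: `1 // 0` raises ZeroDivisionError.
2. Inner `except ZeroDivisionError` matches → `elements.append(2)` → elements = [2].
3. bare `raise` re-raises ZeroDivisionError.
4. Inner `finally` runs during unwinding: `elements.append(44)` → elements = [2, 44].
5. Outer `except ZeroDivisionError` matches → `elements.append(64)` → elements = [2, 44, 64].
Result: [2, 44, 64]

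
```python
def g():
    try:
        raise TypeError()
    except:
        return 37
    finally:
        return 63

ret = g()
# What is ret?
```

Step-by-step execution trace:
1. `g()` enters try: `raise TypeError()` raises TypeError.
2. bare `except` matches → `return 37` sets pending return value 37.
3. Before returning, `finally: return 63` runs and overrides the pending return.
4. g() returns 63 → ret = 63.
Result: 63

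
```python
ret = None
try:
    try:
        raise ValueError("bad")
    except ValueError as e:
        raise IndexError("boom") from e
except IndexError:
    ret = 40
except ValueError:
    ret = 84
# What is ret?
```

Step-by-step execution trace:
1. Inner try raises ValueError; inner `except ValueError as e` catches it.
2. `raise IndexError(...) from e` raises IndexError (ValueError is attached as __cause__, but only IndexError is active).
3. Outer `except IndexError` matches → ret = 40.
4. `except ValueError` is not reached.
Result: 40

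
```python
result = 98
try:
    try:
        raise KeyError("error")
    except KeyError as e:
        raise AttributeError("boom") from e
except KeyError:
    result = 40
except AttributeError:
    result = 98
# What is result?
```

Step-by-step execution trace:
1. Inner try raises KeyError; inner `except KeyError as e` catches it.
2. `raise AttributeError(...) from e` raises AttributeError (KeyError is attached as __cause__, but only AttributeError is active).
3. Outer `except KeyError` does not match AttributeError; skipped.
4. Outer `except AttributeError` matches → result = 98.
Result: 98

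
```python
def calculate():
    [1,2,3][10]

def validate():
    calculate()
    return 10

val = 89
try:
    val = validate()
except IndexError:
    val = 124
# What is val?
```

Step-by-step execution trace:
1. val starts at 89.
2. try: `validate()` calls `calculate()`.
3. `calculate()` evaluates `[1,2,3][10]`, which raises IndexError; it propagates through validate (uncaught).
4. `return 10` in validate is not reached; the assignment to val does not complete.
5. `except IndexError` matches → val = 124.
Result: 124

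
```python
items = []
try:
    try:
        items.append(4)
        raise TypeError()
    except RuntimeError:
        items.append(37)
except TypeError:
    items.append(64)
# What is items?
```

Step-by-step execution trace:
1. Inner try: `items.append(4)` → items = [4].
2. `raise TypeError()` raises TypeError.
3. Inner `except RuntimeError` does not match TypeError; exception propagates to outer try.
4. Outer `except TypeError` matches → `items.append(64)` → items = [4, 64].
Result: [4, 64]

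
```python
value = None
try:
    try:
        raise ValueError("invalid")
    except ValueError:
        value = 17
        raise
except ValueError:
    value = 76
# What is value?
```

Step-by-step execution trace:
1. Inner try: `raise ValueError("invalid")` raises ValueError.
2. Inner `except ValueError` matches → value = 17.
3. bare `raise` re-raises the same ValueError.
4. Outer `except ValueError` matches → value = 76.
Result: 76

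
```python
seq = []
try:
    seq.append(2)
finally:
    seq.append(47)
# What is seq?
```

Step-by-step execution trace:
1. try: `seq.append(2)` → seq = [2].
2. The try body completes without raising.
3. finally always runs: `seq.append(47)` → seq = [2, 47].
Result: [2, 47]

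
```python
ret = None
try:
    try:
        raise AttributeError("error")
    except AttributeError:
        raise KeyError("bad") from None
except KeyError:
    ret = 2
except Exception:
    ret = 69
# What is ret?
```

Step-by-step execution trace:
1. Inner try raises AttributeError; inner `except AttributeError` catches it.
2. `raise KeyError(...) from None` raises KeyError (from None suppresses __context__, but the active exception is still KeyError).
3. Outer `except KeyError` matches → ret = 2.
4. `except Exception` is not reached.
Result: 2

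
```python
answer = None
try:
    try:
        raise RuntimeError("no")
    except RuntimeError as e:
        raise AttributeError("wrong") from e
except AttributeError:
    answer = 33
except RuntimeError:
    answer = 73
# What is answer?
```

Step-by-step execution trace:
1. Inner try raises RuntimeError; inner `except RuntimeError as e` catches it.
2. `raise AttributeError(...) from e` raises AttributeError (RuntimeError is attached as __cause__, but only AttributeError is active).
3. Outer `except AttributeError` matches → answer = 33.
4. `except RuntimeError` is not reached.
Result: 33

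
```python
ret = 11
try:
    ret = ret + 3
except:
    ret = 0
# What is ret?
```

Step-by-step execution trace:
1. ret starts at 11.
2. try: `ret = ret + 3` → ret = 14. No exception raised.
3. `except` is skipped.
Result: 14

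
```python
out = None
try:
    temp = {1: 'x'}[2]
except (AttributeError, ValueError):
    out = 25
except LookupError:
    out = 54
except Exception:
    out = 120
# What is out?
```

Step-by-step execution trace:
1. `temp = {1: 'x'}[2]` raises KeyError.
2. `except (AttributeError, ValueError)` does not match KeyError; skipped.
3. `except LookupError` matches (KeyError is a subclass of LookupError) → out = 54.
4. `except Exception` is not reached.
Result: 54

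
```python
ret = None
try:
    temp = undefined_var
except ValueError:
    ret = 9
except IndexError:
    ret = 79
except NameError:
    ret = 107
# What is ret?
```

Step-by-step execution trace:
1. `temp = undefined_var` raises NameError.
2. `except ValueError` does not match NameError; skipped.
3. `except IndexError` does not match NameError; skipped.
4. `except NameError` matches → ret = 107.
Result: 107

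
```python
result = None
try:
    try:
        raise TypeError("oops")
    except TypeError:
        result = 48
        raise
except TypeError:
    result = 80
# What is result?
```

Step-by-step execution trace:
1. Inner try: `raise TypeError("oops")` raises TypeError.
2. Inner `except TypeError` matches → result = 48.
3. bare `raise` re-raises the same TypeError.
4. Outer `except TypeError` matches → result = 80.
Result: 80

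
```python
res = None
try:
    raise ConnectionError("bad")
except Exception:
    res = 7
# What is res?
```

Step-by-step execution trace:
1. `raise ConnectionError(...)` raises ConnectionError.
2. `except Exception` matches (ConnectionError is a subclass of Exception) → res = 7.
Result: 7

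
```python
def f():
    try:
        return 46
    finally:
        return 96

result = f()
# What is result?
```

Step-by-step execution trace:
1. `f()` enters try: `return 46` sets pending return value 46.
2. Before returning, `finally: return 96` runs and overrides the pending return.
3. f() returns 96 → result = 96.
Result: 96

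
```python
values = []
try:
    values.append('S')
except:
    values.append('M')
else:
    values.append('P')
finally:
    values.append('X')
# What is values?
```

Step-by-step execution trace:
1. try: `values.append('S')` → values = ['S']. No exception raised.
2. `except` is skipped.
3. `else` runs: `values.append('P')` → values = ['S', 'P'].
4. `finally` always runs: `values.append('X')` → values = ['S', 'P', 'X'].
Result: ['S', 'P', 'X']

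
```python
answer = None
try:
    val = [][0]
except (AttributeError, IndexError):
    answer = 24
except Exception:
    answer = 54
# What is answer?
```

Step-by-step execution trace:
1. `val = [][0]` raises IndexError.
2. `except (AttributeError, IndexError)` matches (IndexError is in the tuple) → answer = 24.
3. `except Exception` is not reached.
Result: 24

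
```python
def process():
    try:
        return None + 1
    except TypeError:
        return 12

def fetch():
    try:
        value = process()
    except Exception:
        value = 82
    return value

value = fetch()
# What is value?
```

Step-by-step execution trace:
1. `fetch()` calls `process()`.
2. In process: `None + 1` raises TypeError; `except TypeError` catches it → returns 12.
3. In fetch: `value = process()` → value = 12. No exception reaches fetch.
4. `except Exception` is skipped; fetch returns 12.
5. value = 12.
Result: 12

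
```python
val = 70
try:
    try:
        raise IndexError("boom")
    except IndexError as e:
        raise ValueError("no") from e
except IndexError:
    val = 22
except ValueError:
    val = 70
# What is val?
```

Step-by-step execution trace:
1. Inner try raises IndexError; inner `except IndexError as e` catches it.
2. `raise ValueError(...) from e` raises ValueError (IndexError is attached as __cause__, but only ValueError is active).
3. Outer `except IndexError` does not match ValueError; skipped.
4. Outer `except ValueError` matches → val = 70.
Result: 70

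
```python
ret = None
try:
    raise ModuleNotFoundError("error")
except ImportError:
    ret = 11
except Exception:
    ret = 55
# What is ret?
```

Step-by-step execution trace:
1. `raise ModuleNotFoundError(...)` raises ModuleNotFoundError.
2. `except ImportError` matches (ModuleNotFoundError is a subclass of ImportError) → ret = 11.
3. `except Exception` is not reached.
Result: 11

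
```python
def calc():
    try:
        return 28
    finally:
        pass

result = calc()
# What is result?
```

Step-by-step execution trace:
1. `calc()` enters try: `return 28` sets pending return value 28.
2. Before returning, `finally: pass` runs (no effect).
3. calc() returns 28 → result = 28.
Result: 28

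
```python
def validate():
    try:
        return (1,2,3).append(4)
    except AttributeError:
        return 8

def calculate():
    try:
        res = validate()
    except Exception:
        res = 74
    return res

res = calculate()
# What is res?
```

Step-by-step execution trace:
1. `calculate()` calls `validate()`.
2. In validate: `(1,2,3).append(4)` raises AttributeError; `except AttributeError` catches it → returns 8.
3. In calculate: `res = validate()` → res = 8. No exception reaches calculate.
4. `except Exception` is skipped; calculate returns 8.
5. res = 8.
Result: 8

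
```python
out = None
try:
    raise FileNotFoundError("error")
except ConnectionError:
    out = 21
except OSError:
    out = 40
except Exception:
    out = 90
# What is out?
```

Step-by-step execution trace:
1. `raise FileNotFoundError(...)` raises FileNotFoundError.
2. `except ConnectionError` does not match (FileNotFoundError is not a subclass of ConnectionError); skipped.
3. `except OSError` matches (FileNotFoundError is a subclass of OSError) → out = 40.
4. `except Exception` is not reached.
Result: 40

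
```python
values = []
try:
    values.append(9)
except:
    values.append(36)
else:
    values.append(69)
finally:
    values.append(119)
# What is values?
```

Step-by-step execution trace:
1. try: `values.append(9)` → values = [9]. No exception raised.
2. `except` is skipped.
3. `else` runs: `values.append(69)` → values = [9, 69].
4. `finally` always runs: `values.append(119)` → values = [9, 69, 119].
Result: [9, 69, 119]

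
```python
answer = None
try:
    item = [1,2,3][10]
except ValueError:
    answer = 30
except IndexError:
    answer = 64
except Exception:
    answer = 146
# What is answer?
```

Step-by-step execution trace:
1. `item = [1,2,3][10]` raises IndexError.
2. `except ValueError` does not match IndexError; skipped.
3. `except IndexError` matches → answer = 64.
4. Remaining except clauses are skipped.
Result: 64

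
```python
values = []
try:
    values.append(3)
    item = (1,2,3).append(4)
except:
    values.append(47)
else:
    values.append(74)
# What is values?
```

Step-by-step execution trace:
1. try: `values.append(3)` → values = [3].
2. `item = (1,2,3).append(4)` raises AttributeError.
3. bare `except` matches → `values.append(47)` → values = [3, 47].
4. `else` is skipped (an exception was raised).
Result: [3, 47]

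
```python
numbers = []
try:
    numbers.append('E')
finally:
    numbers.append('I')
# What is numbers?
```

Step-by-step execution trace:
1. try: `numbers.append('E')` → numbers = ['E'].
2. The try body completes without raising.
3. finally always runs: `numbers.append('I')` → numbers = ['E', 'I'].
Result: ['E', 'I']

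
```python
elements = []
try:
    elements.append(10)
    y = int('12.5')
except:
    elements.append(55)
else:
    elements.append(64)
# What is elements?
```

Step-by-step execution trace:
1. try: `elements.append(10)` → elements = [10].
2. `y = int('12.5')` raises ValueError.
3. bare `except` matches → `elements.append(55)` → elements = [10, 55].
4. `else` is skipped (an exception was raised).
Result: [10, 55]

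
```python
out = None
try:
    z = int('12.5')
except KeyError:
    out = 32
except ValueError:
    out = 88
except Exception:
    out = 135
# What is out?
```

Step-by-step execution trace:
1. `z = int('12.5')` raises ValueError.
2. `except KeyError` does not match ValueError; skipped.
3. `except ValueError` matches → out = 88.
4. Remaining except clauses are skipped.
Result: 88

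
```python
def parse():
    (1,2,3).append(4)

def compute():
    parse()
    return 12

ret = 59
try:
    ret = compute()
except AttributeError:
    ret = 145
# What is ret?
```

Step-by-step execution trace:
1. ret starts at 59.
2. try: `compute()` calls `parse()`.
3. `parse()` evaluates `(1,2,3).append(4)`, which raises AttributeError; it propagates through compute (uncaught).
4. `return 12` in compute is not reached; the assignment to ret does not complete.
5. `except AttributeError` matches → ret = 145.
Result: 145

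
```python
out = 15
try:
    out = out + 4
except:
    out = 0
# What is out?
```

Step-by-step execution trace:
1. out starts at 15.
2. try: `out = out + 4` → out = 19. No exception raised.
3. `except` is skipped.
Result: 19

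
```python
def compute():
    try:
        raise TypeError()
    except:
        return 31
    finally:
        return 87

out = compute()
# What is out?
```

Step-by-step execution trace:
1. `compute()` enters try: `raise TypeError()` raises TypeError.
2. bare `except` matches → `return 31` sets pending return value 31.
3. Before returning, `finally: return 87` runs and overrides the pending return.
4. compute() returns 87 → out = 87.
Result: 87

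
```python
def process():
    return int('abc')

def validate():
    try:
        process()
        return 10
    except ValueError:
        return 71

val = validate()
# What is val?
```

Step-by-step execution trace:
1. `validate()` calls `process()`.
2. `process()` evaluates `int('abc')`, which raises ValueError; it propagates to the caller.
3. `return 10` is not reached.
4. `except ValueError` in validate matches → returns 71.
5. val = 71.
Result: 71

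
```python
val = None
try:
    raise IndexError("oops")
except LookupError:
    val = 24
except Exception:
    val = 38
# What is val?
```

Step-by-step execution trace:
1. `raise IndexError(...)` raises IndexError.
2. `except LookupError` matches (IndexError is a subclass of LookupError) → val = 24.
3. `except Exception` is not reached.
Result: 24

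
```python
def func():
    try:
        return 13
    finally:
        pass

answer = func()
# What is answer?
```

Step-by-step execution trace:
1. `func()` enters try: `return 13` sets pending return value 13.
2. Before returning, `finally: pass` runs (no effect).
3. func() returns 13 → answer = 13.
Result: 13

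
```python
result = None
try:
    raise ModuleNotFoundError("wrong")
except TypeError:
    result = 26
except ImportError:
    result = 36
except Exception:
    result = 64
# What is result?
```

Step-by-step execution trace:
1. `raise ModuleNotFoundError(...)` raises ModuleNotFoundError.
2. `except TypeError` does not match (ModuleNotFoundError is not a subclass of TypeError); skipped.
3. `except ImportError` matches (ModuleNotFoundError is a subclass of ImportError) → result = 36.
4. `except Exception` is not reached.
Result: 36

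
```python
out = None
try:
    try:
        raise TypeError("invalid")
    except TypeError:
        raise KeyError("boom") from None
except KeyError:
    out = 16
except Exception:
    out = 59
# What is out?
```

Step-by-step execution trace:
1. Inner try raises TypeError; inner `except TypeError` catches it.
2. `raise KeyError(...) from None` raises KeyError (from None suppresses __context__, but the active exception is still KeyError).
3. Outer `except KeyError` matches → out = 16.
4. `except Exception` is not reached.
Result: 16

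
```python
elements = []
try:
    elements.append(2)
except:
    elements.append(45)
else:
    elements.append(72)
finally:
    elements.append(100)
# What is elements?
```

Step-by-step execution trace:
1. try: `elements.append(2)` → elements = [2]. No exception raised.
2. `except` is skipped.
3. `else` runs: `elements.append(72)` → elements = [2, 72].
4. `finally` always runs: `elements.append(100)` → elements = [2, 72, 100].
Result: [2, 72, 100]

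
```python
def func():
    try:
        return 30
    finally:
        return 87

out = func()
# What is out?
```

Step-by-step execution trace:
1. `func()` enters try: `return 30` sets pending return value 30.
2. Before returning, `finally: return 87` runs and overrides the pending return.
3. func() returns 87 → out = 87.
Result: 87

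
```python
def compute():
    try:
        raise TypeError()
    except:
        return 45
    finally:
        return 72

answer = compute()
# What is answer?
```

Step-by-step execution trace:
1. `compute()` enters try: `raise TypeError()` raises TypeError.
2. bare `except` matches → `return 45` sets pending return value 45.
3. Before returning, `finally: return 72` runs and overrides the pending return.
4. compute() returns 72 → answer = 72.
Result: 72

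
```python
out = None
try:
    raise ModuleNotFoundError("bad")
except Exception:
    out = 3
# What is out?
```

Step-by-step execution trace:
1. `raise ModuleNotFoundError(...)` raises ModuleNotFoundError.
2. `except Exception` matches (ModuleNotFoundError is a subclass of Exception) → out = 3.
Result: 3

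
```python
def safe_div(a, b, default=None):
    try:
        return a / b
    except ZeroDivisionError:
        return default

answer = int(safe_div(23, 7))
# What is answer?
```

Step-by-step execution trace:
1. `safe_div(23, 7)` enters try: `return 23 / 7` → returns 3.2857142857142856. No exception raised.
2. `except ZeroDivisionError` is skipped.
3. `int(3.2857142857142856)` → 3 → answer = 3.
Result: 3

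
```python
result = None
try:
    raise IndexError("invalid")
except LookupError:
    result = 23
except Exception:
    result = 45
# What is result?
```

Step-by-step execution trace:
1. `raise IndexError(...)` raises IndexError.
2. `except LookupError` matches (IndexError is a subclass of LookupError) → result = 23.
3. `except Exception` is not reached.
Result: 23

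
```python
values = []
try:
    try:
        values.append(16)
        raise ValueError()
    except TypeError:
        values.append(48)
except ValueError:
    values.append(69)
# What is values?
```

Step-by-step execution trace:
1. Inner try: `values.append(16)` → values = [16].
2. `raise ValueError()` raises ValueError.
3. Inner `except TypeError` does not match ValueError; exception propagates to outer try.
4. Outer `except ValueError` matches → `values.append(69)` → values = [16, 69].
Result: [16, 69]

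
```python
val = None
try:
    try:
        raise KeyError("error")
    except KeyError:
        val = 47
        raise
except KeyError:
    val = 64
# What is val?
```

Step-by-step execution trace:
1. Inner try: `raise KeyError("error")` raises KeyError.
2. Inner `except KeyError` matches → val = 47.
3. bare `raise` re-raises the same KeyError.
4. Outer `except KeyError` matches → val = 64.
Result: 64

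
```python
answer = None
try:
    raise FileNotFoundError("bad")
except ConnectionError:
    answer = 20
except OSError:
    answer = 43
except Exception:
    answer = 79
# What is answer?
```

Step-by-step execution trace:
1. `raise FileNotFoundError(...)` raises FileNotFoundError.
2. `except ConnectionError` does not match (FileNotFoundError is not a subclass of ConnectionError); skipped.
3. `except OSError` matches (FileNotFoundError is a subclass of OSError) → answer = 43.
4. `except Exception` is not reached.
Result: 43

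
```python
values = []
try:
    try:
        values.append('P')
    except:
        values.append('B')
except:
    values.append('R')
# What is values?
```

Step-by-step execution trace:
1. Inner try: `values.append('P')` → values = ['P']. No exception raised.
2. Inner `except` is skipped.
3. Inner try completes normally; outer `except` is skipped.
Result: ['P']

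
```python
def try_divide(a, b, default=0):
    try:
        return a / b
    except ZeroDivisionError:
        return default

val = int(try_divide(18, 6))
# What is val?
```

Step-by-step execution trace:
1. `try_divide(18, 6)` enters try: `return 18 / 6` → returns 3.0. No exception raised.
2. `except ZeroDivisionError` is skipped.
3. `int(3.0)` → 3 → val = 3.
Result: 3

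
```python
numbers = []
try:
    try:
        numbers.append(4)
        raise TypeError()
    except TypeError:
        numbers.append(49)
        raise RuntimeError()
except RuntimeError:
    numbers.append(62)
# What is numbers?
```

Step-by-step execution trace:
1. Inner try: `numbers.append(4)` → numbers = [4].
2. `raise TypeError()` raises TypeError.
3. Inner `except TypeError` matches → `numbers.append(49)` → numbers = [4, 49].
4. `raise RuntimeError()` raises RuntimeError; propagates to outer try.
5. Outer `except RuntimeError` matches → `numbers.append(62)` → numbers = [4, 49, 62].
Result: [4, 49, 62]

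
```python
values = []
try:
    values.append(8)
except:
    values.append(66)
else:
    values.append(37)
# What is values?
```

Step-by-step execution trace:
1. try: `values.append(8)` → values = [8]. No exception raised.
2. `except` is skipped.
3. `else` runs (try completed without exception): `values.append(37)` → values = [8, 37].
Result: [8, 37]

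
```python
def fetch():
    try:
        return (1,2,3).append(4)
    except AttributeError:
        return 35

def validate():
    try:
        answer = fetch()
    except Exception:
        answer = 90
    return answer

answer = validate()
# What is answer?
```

Step-by-step execution trace:
1. `validate()` calls `fetch()`.
2. In fetch: `(1,2,3).append(4)` raises AttributeError; `except AttributeError` catches it → returns 35.
3. In validate: `answer = fetch()` → answer = 35. No exception reaches validate.
4. `except Exception` is skipped; validate returns 35.
5. answer = 35.
Result: 35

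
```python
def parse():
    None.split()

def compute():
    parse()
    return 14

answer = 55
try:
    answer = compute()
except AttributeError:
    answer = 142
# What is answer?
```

Step-by-step execution trace:
1. answer starts at 55.
2. try: `compute()` calls `parse()`.
3. `parse()` evaluates `None.split()`, which raises AttributeError; it propagates through compute (uncaught).
4. `return 14` in compute is not reached; the assignment to answer does not complete.
5. `except AttributeError` matches → answer = 142.
Result: 142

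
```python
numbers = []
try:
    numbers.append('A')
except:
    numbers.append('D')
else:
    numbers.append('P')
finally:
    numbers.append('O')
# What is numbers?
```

Step-by-step execution trace:
1. try: `numbers.append('A')` → numbers = ['A']. No exception raised.
2. `except` is skipped.
3. `else` runs: `numbers.append('P')` → numbers = ['A', 'P'].
4. `finally` always runs: `numbers.append('O')` → numbers = ['A', 'P', 'O'].
Result: ['A', 'P', 'O']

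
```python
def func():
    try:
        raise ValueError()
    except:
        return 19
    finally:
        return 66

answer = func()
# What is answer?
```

Step-by-step execution trace:
1. `func()` enters try: `raise ValueError()` raises ValueError.
2. bare `except` matches → `return 19` sets pending return value 19.
3. Before returning, `finally: return 66` runs and overrides the pending return.
4. func() returns 66 → answer = 66.
Result: 66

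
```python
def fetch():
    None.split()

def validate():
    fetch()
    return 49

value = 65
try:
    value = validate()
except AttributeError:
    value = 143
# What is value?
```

Step-by-step execution trace:
1. value starts at 65.
2. try: `validate()` calls `fetch()`.
3. `fetch()` evaluates `None.split()`, which raises AttributeError; it propagates through validate (uncaught).
4. `return 49` in validate is not reached; the assignment to value does not complete.
5. `except AttributeError` matches → value = 143.
Result: 143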